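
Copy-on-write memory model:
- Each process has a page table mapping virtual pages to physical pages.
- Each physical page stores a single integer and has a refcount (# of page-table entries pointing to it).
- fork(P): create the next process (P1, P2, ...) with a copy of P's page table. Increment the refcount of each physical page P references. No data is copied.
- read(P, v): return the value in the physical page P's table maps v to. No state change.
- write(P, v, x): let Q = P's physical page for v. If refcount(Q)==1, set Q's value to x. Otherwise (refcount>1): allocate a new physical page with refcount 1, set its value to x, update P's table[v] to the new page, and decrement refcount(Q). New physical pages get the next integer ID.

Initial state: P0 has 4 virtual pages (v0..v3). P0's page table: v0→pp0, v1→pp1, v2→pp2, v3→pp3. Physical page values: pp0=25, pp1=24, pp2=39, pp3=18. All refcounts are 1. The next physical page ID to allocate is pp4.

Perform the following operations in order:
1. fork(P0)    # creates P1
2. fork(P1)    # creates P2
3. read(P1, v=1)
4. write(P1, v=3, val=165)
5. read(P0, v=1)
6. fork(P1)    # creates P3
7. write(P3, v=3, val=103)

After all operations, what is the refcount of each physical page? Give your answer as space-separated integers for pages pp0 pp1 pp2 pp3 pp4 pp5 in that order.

Op 1: fork(P0) -> P1. 4 ppages; refcounts: pp0:2 pp1:2 pp2:2 pp3:2
Op 2: fork(P1) -> P2. 4 ppages; refcounts: pp0:3 pp1:3 pp2:3 pp3:3
Op 3: read(P1, v1) -> 24. No state change.
Op 4: write(P1, v3, 165). refcount(pp3)=3>1 -> COPY to pp4. 5 ppages; refcounts: pp0:3 pp1:3 pp2:3 pp3:2 pp4:1
Op 5: read(P0, v1) -> 24. No state change.
Op 6: fork(P1) -> P3. 5 ppages; refcounts: pp0:4 pp1:4 pp2:4 pp3:2 pp4:2
Op 7: write(P3, v3, 103). refcount(pp4)=2>1 -> COPY to pp5. 6 ppages; refcounts: pp0:4 pp1:4 pp2:4 pp3:2 pp4:1 pp5:1

Answer: 4 4 4 2 1 1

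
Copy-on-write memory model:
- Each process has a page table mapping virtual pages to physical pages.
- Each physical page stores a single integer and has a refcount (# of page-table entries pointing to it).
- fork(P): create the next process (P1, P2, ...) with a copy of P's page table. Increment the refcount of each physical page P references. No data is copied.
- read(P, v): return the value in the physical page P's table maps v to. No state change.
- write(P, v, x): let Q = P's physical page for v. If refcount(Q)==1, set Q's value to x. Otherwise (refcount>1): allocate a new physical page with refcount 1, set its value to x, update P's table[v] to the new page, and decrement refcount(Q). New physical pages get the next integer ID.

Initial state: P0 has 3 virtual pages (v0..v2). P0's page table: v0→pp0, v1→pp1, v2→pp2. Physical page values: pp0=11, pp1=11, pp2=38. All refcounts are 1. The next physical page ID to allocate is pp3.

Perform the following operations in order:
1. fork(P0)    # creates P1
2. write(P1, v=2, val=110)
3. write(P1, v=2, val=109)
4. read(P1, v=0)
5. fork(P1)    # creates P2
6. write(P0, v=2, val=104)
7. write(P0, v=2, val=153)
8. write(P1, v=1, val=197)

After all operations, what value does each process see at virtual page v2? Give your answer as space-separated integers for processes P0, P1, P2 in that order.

Answer: 153 109 109

Derivation:
Op 1: fork(P0) -> P1. 3 ppages; refcounts: pp0:2 pp1:2 pp2:2
Op 2: write(P1, v2, 110). refcount(pp2)=2>1 -> COPY to pp3. 4 ppages; refcounts: pp0:2 pp1:2 pp2:1 pp3:1
Op 3: write(P1, v2, 109). refcount(pp3)=1 -> write in place. 4 ppages; refcounts: pp0:2 pp1:2 pp2:1 pp3:1
Op 4: read(P1, v0) -> 11. No state change.
Op 5: fork(P1) -> P2. 4 ppages; refcounts: pp0:3 pp1:3 pp2:1 pp3:2
Op 6: write(P0, v2, 104). refcount(pp2)=1 -> write in place. 4 ppages; refcounts: pp0:3 pp1:3 pp2:1 pp3:2
Op 7: write(P0, v2, 153). refcount(pp2)=1 -> write in place. 4 ppages; refcounts: pp0:3 pp1:3 pp2:1 pp3:2
Op 8: write(P1, v1, 197). refcount(pp1)=3>1 -> COPY to pp4. 5 ppages; refcounts: pp0:3 pp1:2 pp2:1 pp3:2 pp4:1
P0: v2 -> pp2 = 153
P1: v2 -> pp3 = 109
P2: v2 -> pp3 = 109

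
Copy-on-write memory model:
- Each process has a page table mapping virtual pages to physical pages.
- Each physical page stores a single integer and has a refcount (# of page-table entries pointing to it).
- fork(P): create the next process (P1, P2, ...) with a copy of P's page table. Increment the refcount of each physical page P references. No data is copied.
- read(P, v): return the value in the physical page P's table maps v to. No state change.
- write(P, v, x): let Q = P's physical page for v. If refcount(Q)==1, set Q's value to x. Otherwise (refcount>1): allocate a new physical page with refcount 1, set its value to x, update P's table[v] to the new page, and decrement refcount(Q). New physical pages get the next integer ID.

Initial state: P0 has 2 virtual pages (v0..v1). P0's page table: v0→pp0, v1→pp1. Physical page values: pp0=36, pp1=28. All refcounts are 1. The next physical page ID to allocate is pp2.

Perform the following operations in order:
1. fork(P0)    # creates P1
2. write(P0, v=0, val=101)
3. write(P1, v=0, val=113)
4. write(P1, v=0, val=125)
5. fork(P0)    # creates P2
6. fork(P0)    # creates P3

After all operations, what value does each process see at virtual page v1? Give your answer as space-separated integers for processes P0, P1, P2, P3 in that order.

Answer: 28 28 28 28

Derivation:
Op 1: fork(P0) -> P1. 2 ppages; refcounts: pp0:2 pp1:2
Op 2: write(P0, v0, 101). refcount(pp0)=2>1 -> COPY to pp2. 3 ppages; refcounts: pp0:1 pp1:2 pp2:1
Op 3: write(P1, v0, 113). refcount(pp0)=1 -> write in place. 3 ppages; refcounts: pp0:1 pp1:2 pp2:1
Op 4: write(P1, v0, 125). refcount(pp0)=1 -> write in place. 3 ppages; refcounts: pp0:1 pp1:2 pp2:1
Op 5: fork(P0) -> P2. 3 ppages; refcounts: pp0:1 pp1:3 pp2:2
Op 6: fork(P0) -> P3. 3 ppages; refcounts: pp0:1 pp1:4 pp2:3
P0: v1 -> pp1 = 28
P1: v1 -> pp1 = 28
P2: v1 -> pp1 = 28
P3: v1 -> pp1 = 28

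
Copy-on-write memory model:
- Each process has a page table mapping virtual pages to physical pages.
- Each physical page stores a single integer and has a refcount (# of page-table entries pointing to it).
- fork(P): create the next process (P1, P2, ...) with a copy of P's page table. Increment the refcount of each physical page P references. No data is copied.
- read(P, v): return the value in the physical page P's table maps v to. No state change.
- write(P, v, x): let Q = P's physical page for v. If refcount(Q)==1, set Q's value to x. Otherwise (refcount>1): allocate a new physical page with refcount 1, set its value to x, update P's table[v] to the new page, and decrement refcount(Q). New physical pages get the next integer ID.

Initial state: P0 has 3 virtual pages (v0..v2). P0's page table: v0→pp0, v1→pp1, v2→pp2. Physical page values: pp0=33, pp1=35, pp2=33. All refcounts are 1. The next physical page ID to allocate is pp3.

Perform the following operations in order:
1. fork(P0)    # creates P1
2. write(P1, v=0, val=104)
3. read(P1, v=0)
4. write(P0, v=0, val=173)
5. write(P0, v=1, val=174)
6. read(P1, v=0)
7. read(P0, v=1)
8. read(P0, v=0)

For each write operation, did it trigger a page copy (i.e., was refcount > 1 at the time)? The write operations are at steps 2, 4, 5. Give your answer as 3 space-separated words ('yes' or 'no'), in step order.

Op 1: fork(P0) -> P1. 3 ppages; refcounts: pp0:2 pp1:2 pp2:2
Op 2: write(P1, v0, 104). refcount(pp0)=2>1 -> COPY to pp3. 4 ppages; refcounts: pp0:1 pp1:2 pp2:2 pp3:1
Op 3: read(P1, v0) -> 104. No state change.
Op 4: write(P0, v0, 173). refcount(pp0)=1 -> write in place. 4 ppages; refcounts: pp0:1 pp1:2 pp2:2 pp3:1
Op 5: write(P0, v1, 174). refcount(pp1)=2>1 -> COPY to pp4. 5 ppages; refcounts: pp0:1 pp1:1 pp2:2 pp3:1 pp4:1
Op 6: read(P1, v0) -> 104. No state change.
Op 7: read(P0, v1) -> 174. No state change.
Op 8: read(P0, v0) -> 173. No state change.

yes no yes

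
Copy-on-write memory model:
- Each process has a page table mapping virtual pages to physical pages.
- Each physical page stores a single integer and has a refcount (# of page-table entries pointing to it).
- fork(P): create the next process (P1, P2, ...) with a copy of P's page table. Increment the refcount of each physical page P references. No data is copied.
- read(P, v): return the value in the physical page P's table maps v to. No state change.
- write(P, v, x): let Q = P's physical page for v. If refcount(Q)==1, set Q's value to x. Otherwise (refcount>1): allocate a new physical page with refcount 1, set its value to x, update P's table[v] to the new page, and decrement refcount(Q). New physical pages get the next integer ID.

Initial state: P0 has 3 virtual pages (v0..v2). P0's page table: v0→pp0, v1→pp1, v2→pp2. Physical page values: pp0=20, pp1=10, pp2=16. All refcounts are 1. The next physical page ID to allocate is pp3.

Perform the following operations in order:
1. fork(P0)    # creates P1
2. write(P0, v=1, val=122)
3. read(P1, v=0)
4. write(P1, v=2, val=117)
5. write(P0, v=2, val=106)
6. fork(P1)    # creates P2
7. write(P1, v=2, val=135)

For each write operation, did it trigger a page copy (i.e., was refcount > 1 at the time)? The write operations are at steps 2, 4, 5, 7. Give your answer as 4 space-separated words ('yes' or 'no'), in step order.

Op 1: fork(P0) -> P1. 3 ppages; refcounts: pp0:2 pp1:2 pp2:2
Op 2: write(P0, v1, 122). refcount(pp1)=2>1 -> COPY to pp3. 4 ppages; refcounts: pp0:2 pp1:1 pp2:2 pp3:1
Op 3: read(P1, v0) -> 20. No state change.
Op 4: write(P1, v2, 117). refcount(pp2)=2>1 -> COPY to pp4. 5 ppages; refcounts: pp0:2 pp1:1 pp2:1 pp3:1 pp4:1
Op 5: write(P0, v2, 106). refcount(pp2)=1 -> write in place. 5 ppages; refcounts: pp0:2 pp1:1 pp2:1 pp3:1 pp4:1
Op 6: fork(P1) -> P2. 5 ppages; refcounts: pp0:3 pp1:2 pp2:1 pp3:1 pp4:2
Op 7: write(P1, v2, 135). refcount(pp4)=2>1 -> COPY to pp5. 6 ppages; refcounts: pp0:3 pp1:2 pp2:1 pp3:1 pp4:1 pp5:1

yes yes no yes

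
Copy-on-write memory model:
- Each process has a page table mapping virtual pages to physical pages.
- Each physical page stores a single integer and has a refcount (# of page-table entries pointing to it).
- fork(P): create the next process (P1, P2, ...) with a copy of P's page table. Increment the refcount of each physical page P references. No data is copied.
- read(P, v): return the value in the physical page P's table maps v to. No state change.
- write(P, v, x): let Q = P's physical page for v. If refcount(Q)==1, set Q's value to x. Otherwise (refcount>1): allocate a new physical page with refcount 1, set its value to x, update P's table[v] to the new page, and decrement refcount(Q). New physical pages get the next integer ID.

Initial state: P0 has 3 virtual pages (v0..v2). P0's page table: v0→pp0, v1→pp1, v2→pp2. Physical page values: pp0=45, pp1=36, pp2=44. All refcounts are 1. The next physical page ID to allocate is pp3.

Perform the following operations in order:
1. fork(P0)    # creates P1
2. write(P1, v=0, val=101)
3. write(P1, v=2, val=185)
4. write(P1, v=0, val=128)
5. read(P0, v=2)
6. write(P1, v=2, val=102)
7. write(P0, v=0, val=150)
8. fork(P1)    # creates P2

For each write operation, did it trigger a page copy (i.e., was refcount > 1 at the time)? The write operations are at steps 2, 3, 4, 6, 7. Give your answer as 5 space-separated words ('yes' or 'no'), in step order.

Op 1: fork(P0) -> P1. 3 ppages; refcounts: pp0:2 pp1:2 pp2:2
Op 2: write(P1, v0, 101). refcount(pp0)=2>1 -> COPY to pp3. 4 ppages; refcounts: pp0:1 pp1:2 pp2:2 pp3:1
Op 3: write(P1, v2, 185). refcount(pp2)=2>1 -> COPY to pp4. 5 ppages; refcounts: pp0:1 pp1:2 pp2:1 pp3:1 pp4:1
Op 4: write(P1, v0, 128). refcount(pp3)=1 -> write in place. 5 ppages; refcounts: pp0:1 pp1:2 pp2:1 pp3:1 pp4:1
Op 5: read(P0, v2) -> 44. No state change.
Op 6: write(P1, v2, 102). refcount(pp4)=1 -> write in place. 5 ppages; refcounts: pp0:1 pp1:2 pp2:1 pp3:1 pp4:1
Op 7: write(P0, v0, 150). refcount(pp0)=1 -> write in place. 5 ppages; refcounts: pp0:1 pp1:2 pp2:1 pp3:1 pp4:1
Op 8: fork(P1) -> P2. 5 ppages; refcounts: pp0:1 pp1:3 pp2:1 pp3:2 pp4:2

yes yes no no no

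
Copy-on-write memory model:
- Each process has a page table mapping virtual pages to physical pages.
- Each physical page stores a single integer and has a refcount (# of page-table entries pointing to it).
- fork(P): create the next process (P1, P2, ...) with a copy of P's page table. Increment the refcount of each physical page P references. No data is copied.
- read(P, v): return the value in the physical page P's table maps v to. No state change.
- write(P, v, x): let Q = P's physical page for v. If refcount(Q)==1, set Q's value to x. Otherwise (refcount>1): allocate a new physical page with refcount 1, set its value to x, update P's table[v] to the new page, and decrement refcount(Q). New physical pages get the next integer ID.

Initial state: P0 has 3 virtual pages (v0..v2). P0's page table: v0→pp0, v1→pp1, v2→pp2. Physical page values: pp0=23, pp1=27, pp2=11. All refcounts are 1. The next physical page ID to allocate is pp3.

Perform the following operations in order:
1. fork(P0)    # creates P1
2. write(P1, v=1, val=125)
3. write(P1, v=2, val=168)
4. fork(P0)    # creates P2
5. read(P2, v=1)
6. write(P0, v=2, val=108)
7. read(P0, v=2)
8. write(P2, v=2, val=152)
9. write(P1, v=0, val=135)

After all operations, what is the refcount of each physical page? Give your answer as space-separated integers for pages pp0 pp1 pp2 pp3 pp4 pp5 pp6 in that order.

Answer: 2 2 1 1 1 1 1

Derivation:
Op 1: fork(P0) -> P1. 3 ppages; refcounts: pp0:2 pp1:2 pp2:2
Op 2: write(P1, v1, 125). refcount(pp1)=2>1 -> COPY to pp3. 4 ppages; refcounts: pp0:2 pp1:1 pp2:2 pp3:1
Op 3: write(P1, v2, 168). refcount(pp2)=2>1 -> COPY to pp4. 5 ppages; refcounts: pp0:2 pp1:1 pp2:1 pp3:1 pp4:1
Op 4: fork(P0) -> P2. 5 ppages; refcounts: pp0:3 pp1:2 pp2:2 pp3:1 pp4:1
Op 5: read(P2, v1) -> 27. No state change.
Op 6: write(P0, v2, 108). refcount(pp2)=2>1 -> COPY to pp5. 6 ppages; refcounts: pp0:3 pp1:2 pp2:1 pp3:1 pp4:1 pp5:1
Op 7: read(P0, v2) -> 108. No state change.
Op 8: write(P2, v2, 152). refcount(pp2)=1 -> write in place. 6 ppages; refcounts: pp0:3 pp1:2 pp2:1 pp3:1 pp4:1 pp5:1
Op 9: write(P1, v0, 135). refcount(pp0)=3>1 -> COPY to pp6. 7 ppages; refcounts: pp0:2 pp1:2 pp2:1 pp3:1 pp4:1 pp5:1 pp6:1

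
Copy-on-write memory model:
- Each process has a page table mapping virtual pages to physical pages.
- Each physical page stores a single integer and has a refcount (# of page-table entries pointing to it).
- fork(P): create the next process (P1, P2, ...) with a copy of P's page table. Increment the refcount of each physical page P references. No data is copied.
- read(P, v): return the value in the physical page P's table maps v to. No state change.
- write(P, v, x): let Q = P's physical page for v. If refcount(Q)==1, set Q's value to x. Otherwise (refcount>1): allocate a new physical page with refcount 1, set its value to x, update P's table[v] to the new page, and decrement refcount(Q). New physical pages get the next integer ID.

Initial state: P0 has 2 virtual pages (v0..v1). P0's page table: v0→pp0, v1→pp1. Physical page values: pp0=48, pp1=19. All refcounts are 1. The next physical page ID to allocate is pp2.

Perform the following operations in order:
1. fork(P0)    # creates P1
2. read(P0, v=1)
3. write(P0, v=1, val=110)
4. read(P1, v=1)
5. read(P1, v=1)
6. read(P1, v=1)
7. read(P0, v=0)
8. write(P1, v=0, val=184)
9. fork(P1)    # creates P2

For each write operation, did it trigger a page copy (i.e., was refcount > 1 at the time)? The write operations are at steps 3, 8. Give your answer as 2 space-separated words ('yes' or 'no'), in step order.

Op 1: fork(P0) -> P1. 2 ppages; refcounts: pp0:2 pp1:2
Op 2: read(P0, v1) -> 19. No state change.
Op 3: write(P0, v1, 110). refcount(pp1)=2>1 -> COPY to pp2. 3 ppages; refcounts: pp0:2 pp1:1 pp2:1
Op 4: read(P1, v1) -> 19. No state change.
Op 5: read(P1, v1) -> 19. No state change.
Op 6: read(P1, v1) -> 19. No state change.
Op 7: read(P0, v0) -> 48. No state change.
Op 8: write(P1, v0, 184). refcount(pp0)=2>1 -> COPY to pp3. 4 ppages; refcounts: pp0:1 pp1:1 pp2:1 pp3:1
Op 9: fork(P1) -> P2. 4 ppages; refcounts: pp0:1 pp1:2 pp2:1 pp3:2

yes yes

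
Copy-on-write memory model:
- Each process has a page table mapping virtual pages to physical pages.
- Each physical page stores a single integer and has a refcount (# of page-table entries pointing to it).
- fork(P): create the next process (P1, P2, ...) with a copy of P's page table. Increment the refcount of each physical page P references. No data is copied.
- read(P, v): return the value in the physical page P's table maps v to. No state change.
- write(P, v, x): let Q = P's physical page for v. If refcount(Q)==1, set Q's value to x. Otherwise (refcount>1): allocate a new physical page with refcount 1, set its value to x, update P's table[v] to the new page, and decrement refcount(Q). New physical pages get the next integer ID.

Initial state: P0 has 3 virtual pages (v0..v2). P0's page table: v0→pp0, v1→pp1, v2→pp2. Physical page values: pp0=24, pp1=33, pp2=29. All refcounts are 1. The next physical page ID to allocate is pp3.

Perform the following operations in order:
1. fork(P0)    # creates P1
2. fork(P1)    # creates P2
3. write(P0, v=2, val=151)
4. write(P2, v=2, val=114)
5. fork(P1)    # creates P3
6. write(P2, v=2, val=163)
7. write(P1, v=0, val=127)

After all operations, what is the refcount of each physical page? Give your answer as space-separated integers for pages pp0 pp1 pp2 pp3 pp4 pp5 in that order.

Op 1: fork(P0) -> P1. 3 ppages; refcounts: pp0:2 pp1:2 pp2:2
Op 2: fork(P1) -> P2. 3 ppages; refcounts: pp0:3 pp1:3 pp2:3
Op 3: write(P0, v2, 151). refcount(pp2)=3>1 -> COPY to pp3. 4 ppages; refcounts: pp0:3 pp1:3 pp2:2 pp3:1
Op 4: write(P2, v2, 114). refcount(pp2)=2>1 -> COPY to pp4. 5 ppages; refcounts: pp0:3 pp1:3 pp2:1 pp3:1 pp4:1
Op 5: fork(P1) -> P3. 5 ppages; refcounts: pp0:4 pp1:4 pp2:2 pp3:1 pp4:1
Op 6: write(P2, v2, 163). refcount(pp4)=1 -> write in place. 5 ppages; refcounts: pp0:4 pp1:4 pp2:2 pp3:1 pp4:1
Op 7: write(P1, v0, 127). refcount(pp0)=4>1 -> COPY to pp5. 6 ppages; refcounts: pp0:3 pp1:4 pp2:2 pp3:1 pp4:1 pp5:1

Answer: 3 4 2 1 1 1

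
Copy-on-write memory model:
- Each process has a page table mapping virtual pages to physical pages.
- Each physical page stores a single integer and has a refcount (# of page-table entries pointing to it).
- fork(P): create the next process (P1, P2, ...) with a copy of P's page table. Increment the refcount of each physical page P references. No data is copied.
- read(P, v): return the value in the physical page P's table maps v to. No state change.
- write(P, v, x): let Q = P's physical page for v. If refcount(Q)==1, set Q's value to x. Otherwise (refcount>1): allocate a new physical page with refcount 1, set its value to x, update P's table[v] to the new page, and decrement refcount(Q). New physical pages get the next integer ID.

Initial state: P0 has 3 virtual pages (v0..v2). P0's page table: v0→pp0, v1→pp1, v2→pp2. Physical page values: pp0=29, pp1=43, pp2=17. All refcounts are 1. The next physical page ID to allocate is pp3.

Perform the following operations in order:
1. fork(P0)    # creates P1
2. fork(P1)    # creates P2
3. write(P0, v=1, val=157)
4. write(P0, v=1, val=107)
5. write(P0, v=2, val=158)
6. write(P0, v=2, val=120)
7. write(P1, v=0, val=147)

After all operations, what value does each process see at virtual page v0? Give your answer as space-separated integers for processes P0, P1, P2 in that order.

Answer: 29 147 29

Derivation:
Op 1: fork(P0) -> P1. 3 ppages; refcounts: pp0:2 pp1:2 pp2:2
Op 2: fork(P1) -> P2. 3 ppages; refcounts: pp0:3 pp1:3 pp2:3
Op 3: write(P0, v1, 157). refcount(pp1)=3>1 -> COPY to pp3. 4 ppages; refcounts: pp0:3 pp1:2 pp2:3 pp3:1
Op 4: write(P0, v1, 107). refcount(pp3)=1 -> write in place. 4 ppages; refcounts: pp0:3 pp1:2 pp2:3 pp3:1
Op 5: write(P0, v2, 158). refcount(pp2)=3>1 -> COPY to pp4. 5 ppages; refcounts: pp0:3 pp1:2 pp2:2 pp3:1 pp4:1
Op 6: write(P0, v2, 120). refcount(pp4)=1 -> write in place. 5 ppages; refcounts: pp0:3 pp1:2 pp2:2 pp3:1 pp4:1
Op 7: write(P1, v0, 147). refcount(pp0)=3>1 -> COPY to pp5. 6 ppages; refcounts: pp0:2 pp1:2 pp2:2 pp3:1 pp4:1 pp5:1
P0: v0 -> pp0 = 29
P1: v0 -> pp5 = 147
P2: v0 -> pp0 = 29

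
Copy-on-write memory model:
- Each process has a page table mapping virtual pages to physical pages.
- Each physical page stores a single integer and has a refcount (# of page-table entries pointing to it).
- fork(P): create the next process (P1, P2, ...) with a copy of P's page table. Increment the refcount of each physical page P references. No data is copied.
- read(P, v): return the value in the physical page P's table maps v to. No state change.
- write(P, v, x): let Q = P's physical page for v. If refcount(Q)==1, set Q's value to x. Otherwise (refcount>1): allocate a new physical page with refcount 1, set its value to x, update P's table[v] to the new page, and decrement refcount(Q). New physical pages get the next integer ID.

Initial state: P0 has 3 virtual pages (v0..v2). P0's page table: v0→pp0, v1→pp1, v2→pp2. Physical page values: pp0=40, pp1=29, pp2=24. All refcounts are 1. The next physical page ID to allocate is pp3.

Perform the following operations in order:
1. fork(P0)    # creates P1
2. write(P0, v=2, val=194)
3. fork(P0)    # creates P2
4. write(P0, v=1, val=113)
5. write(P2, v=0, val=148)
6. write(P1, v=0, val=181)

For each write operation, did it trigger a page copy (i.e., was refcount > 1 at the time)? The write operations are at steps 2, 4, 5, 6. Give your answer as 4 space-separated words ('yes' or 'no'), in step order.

Op 1: fork(P0) -> P1. 3 ppages; refcounts: pp0:2 pp1:2 pp2:2
Op 2: write(P0, v2, 194). refcount(pp2)=2>1 -> COPY to pp3. 4 ppages; refcounts: pp0:2 pp1:2 pp2:1 pp3:1
Op 3: fork(P0) -> P2. 4 ppages; refcounts: pp0:3 pp1:3 pp2:1 pp3:2
Op 4: write(P0, v1, 113). refcount(pp1)=3>1 -> COPY to pp4. 5 ppages; refcounts: pp0:3 pp1:2 pp2:1 pp3:2 pp4:1
Op 5: write(P2, v0, 148). refcount(pp0)=3>1 -> COPY to pp5. 6 ppages; refcounts: pp0:2 pp1:2 pp2:1 pp3:2 pp4:1 pp5:1
Op 6: write(P1, v0, 181). refcount(pp0)=2>1 -> COPY to pp6. 7 ppages; refcounts: pp0:1 pp1:2 pp2:1 pp3:2 pp4:1 pp5:1 pp6:1

yes yes yes yes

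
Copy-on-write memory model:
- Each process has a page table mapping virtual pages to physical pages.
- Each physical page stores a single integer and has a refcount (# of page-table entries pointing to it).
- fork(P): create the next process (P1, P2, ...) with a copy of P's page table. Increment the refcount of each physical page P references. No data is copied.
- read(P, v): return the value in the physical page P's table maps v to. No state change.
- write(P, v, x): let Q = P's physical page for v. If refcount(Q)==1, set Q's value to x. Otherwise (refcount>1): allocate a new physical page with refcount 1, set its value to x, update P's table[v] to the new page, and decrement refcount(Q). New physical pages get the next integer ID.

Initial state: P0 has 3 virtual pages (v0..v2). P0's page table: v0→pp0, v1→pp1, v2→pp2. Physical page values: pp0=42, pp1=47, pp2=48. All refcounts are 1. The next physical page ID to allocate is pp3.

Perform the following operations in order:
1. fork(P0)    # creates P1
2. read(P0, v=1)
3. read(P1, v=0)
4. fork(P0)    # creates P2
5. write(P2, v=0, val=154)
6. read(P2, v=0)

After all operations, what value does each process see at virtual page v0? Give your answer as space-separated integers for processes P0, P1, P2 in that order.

Answer: 42 42 154

Derivation:
Op 1: fork(P0) -> P1. 3 ppages; refcounts: pp0:2 pp1:2 pp2:2
Op 2: read(P0, v1) -> 47. No state change.
Op 3: read(P1, v0) -> 42. No state change.
Op 4: fork(P0) -> P2. 3 ppages; refcounts: pp0:3 pp1:3 pp2:3
Op 5: write(P2, v0, 154). refcount(pp0)=3>1 -> COPY to pp3. 4 ppages; refcounts: pp0:2 pp1:3 pp2:3 pp3:1
Op 6: read(P2, v0) -> 154. No state change.
P0: v0 -> pp0 = 42
P1: v0 -> pp0 = 42
P2: v0 -> pp3 = 154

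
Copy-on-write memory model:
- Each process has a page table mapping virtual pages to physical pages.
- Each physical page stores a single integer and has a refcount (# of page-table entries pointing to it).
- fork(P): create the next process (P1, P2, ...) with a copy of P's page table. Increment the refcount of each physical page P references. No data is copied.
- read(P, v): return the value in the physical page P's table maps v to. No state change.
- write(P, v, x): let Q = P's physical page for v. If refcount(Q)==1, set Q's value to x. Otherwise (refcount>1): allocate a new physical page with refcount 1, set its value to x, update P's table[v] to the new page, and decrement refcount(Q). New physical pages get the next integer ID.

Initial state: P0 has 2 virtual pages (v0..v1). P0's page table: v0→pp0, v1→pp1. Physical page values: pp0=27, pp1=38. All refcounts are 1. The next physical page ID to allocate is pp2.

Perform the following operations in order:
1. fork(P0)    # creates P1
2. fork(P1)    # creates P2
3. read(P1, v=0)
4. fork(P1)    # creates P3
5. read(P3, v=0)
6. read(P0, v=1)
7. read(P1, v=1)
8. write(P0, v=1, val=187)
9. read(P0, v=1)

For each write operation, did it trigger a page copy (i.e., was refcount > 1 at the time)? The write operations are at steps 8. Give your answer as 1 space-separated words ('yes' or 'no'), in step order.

Op 1: fork(P0) -> P1. 2 ppages; refcounts: pp0:2 pp1:2
Op 2: fork(P1) -> P2. 2 ppages; refcounts: pp0:3 pp1:3
Op 3: read(P1, v0) -> 27. No state change.
Op 4: fork(P1) -> P3. 2 ppages; refcounts: pp0:4 pp1:4
Op 5: read(P3, v0) -> 27. No state change.
Op 6: read(P0, v1) -> 38. No state change.
Op 7: read(P1, v1) -> 38. No state change.
Op 8: write(P0, v1, 187). refcount(pp1)=4>1 -> COPY to pp2. 3 ppages; refcounts: pp0:4 pp1:3 pp2:1
Op 9: read(P0, v1) -> 187. No state change.

yes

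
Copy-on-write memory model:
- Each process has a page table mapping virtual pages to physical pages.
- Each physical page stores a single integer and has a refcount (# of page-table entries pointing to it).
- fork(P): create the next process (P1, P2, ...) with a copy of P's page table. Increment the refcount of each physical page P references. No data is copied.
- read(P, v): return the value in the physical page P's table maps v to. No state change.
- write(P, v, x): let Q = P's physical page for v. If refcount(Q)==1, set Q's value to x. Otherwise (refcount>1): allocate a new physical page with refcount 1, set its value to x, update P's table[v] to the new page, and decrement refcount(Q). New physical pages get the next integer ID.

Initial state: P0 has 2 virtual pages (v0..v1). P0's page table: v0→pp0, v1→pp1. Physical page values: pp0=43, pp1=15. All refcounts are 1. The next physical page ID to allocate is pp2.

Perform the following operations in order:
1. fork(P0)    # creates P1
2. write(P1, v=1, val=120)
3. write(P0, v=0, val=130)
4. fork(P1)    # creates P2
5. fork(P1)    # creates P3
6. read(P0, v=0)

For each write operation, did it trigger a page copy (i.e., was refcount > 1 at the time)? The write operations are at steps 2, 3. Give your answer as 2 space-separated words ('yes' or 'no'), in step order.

Op 1: fork(P0) -> P1. 2 ppages; refcounts: pp0:2 pp1:2
Op 2: write(P1, v1, 120). refcount(pp1)=2>1 -> COPY to pp2. 3 ppages; refcounts: pp0:2 pp1:1 pp2:1
Op 3: write(P0, v0, 130). refcount(pp0)=2>1 -> COPY to pp3. 4 ppages; refcounts: pp0:1 pp1:1 pp2:1 pp3:1
Op 4: fork(P1) -> P2. 4 ppages; refcounts: pp0:2 pp1:1 pp2:2 pp3:1
Op 5: fork(P1) -> P3. 4 ppages; refcounts: pp0:3 pp1:1 pp2:3 pp3:1
Op 6: read(P0, v0) -> 130. No state change.

yes yes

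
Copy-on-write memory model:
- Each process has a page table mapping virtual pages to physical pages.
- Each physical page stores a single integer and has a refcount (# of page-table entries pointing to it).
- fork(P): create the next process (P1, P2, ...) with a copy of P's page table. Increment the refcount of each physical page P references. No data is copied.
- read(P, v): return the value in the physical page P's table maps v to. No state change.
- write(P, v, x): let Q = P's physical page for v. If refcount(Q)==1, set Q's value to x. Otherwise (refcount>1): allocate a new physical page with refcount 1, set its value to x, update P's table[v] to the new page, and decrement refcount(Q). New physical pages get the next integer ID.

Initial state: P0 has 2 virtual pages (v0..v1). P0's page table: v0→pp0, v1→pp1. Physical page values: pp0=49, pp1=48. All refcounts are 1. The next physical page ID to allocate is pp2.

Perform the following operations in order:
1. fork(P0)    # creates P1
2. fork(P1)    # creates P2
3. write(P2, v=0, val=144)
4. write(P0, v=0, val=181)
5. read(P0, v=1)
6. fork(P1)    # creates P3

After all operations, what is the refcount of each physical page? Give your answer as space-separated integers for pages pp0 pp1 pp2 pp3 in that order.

Answer: 2 4 1 1

Derivation:
Op 1: fork(P0) -> P1. 2 ppages; refcounts: pp0:2 pp1:2
Op 2: fork(P1) -> P2. 2 ppages; refcounts: pp0:3 pp1:3
Op 3: write(P2, v0, 144). refcount(pp0)=3>1 -> COPY to pp2. 3 ppages; refcounts: pp0:2 pp1:3 pp2:1
Op 4: write(P0, v0, 181). refcount(pp0)=2>1 -> COPY to pp3. 4 ppages; refcounts: pp0:1 pp1:3 pp2:1 pp3:1
Op 5: read(P0, v1) -> 48. No state change.
Op 6: fork(P1) -> P3. 4 ppages; refcounts: pp0:2 pp1:4 pp2:1 pp3:1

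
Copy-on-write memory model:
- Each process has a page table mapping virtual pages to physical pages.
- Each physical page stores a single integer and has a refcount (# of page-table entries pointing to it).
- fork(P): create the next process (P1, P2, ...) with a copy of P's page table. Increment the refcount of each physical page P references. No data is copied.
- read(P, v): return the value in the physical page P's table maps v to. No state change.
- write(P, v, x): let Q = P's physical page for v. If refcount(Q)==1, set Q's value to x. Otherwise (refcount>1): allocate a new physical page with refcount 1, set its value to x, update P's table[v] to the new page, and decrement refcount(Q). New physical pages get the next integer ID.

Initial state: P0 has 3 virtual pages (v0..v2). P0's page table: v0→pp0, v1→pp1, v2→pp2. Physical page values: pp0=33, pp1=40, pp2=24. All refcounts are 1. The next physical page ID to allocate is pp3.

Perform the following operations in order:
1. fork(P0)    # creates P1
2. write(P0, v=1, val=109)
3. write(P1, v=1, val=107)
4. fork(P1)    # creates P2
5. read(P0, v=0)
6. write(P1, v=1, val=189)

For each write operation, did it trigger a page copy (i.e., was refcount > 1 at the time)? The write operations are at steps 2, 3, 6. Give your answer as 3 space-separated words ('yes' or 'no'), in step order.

Op 1: fork(P0) -> P1. 3 ppages; refcounts: pp0:2 pp1:2 pp2:2
Op 2: write(P0, v1, 109). refcount(pp1)=2>1 -> COPY to pp3. 4 ppages; refcounts: pp0:2 pp1:1 pp2:2 pp3:1
Op 3: write(P1, v1, 107). refcount(pp1)=1 -> write in place. 4 ppages; refcounts: pp0:2 pp1:1 pp2:2 pp3:1
Op 4: fork(P1) -> P2. 4 ppages; refcounts: pp0:3 pp1:2 pp2:3 pp3:1
Op 5: read(P0, v0) -> 33. No state change.
Op 6: write(P1, v1, 189). refcount(pp1)=2>1 -> COPY to pp4. 5 ppages; refcounts: pp0:3 pp1:1 pp2:3 pp3:1 pp4:1

yes no yes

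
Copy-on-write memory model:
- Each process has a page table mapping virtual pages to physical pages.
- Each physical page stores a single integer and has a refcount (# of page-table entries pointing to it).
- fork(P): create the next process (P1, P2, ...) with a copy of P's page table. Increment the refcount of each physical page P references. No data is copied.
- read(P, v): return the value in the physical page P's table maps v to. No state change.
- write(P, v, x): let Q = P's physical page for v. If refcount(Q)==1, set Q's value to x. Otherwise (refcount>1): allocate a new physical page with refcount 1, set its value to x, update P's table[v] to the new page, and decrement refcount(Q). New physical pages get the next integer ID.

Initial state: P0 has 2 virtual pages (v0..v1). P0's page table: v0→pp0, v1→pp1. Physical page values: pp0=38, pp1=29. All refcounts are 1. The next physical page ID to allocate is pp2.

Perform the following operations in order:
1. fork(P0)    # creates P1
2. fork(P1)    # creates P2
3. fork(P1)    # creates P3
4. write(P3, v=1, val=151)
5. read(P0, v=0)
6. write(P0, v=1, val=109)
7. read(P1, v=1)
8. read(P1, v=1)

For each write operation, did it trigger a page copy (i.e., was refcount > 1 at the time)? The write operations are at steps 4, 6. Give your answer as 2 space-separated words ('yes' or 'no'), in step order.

Op 1: fork(P0) -> P1. 2 ppages; refcounts: pp0:2 pp1:2
Op 2: fork(P1) -> P2. 2 ppages; refcounts: pp0:3 pp1:3
Op 3: fork(P1) -> P3. 2 ppages; refcounts: pp0:4 pp1:4
Op 4: write(P3, v1, 151). refcount(pp1)=4>1 -> COPY to pp2. 3 ppages; refcounts: pp0:4 pp1:3 pp2:1
Op 5: read(P0, v0) -> 38. No state change.
Op 6: write(P0, v1, 109). refcount(pp1)=3>1 -> COPY to pp3. 4 ppages; refcounts: pp0:4 pp1:2 pp2:1 pp3:1
Op 7: read(P1, v1) -> 29. No state change.
Op 8: read(P1, v1) -> 29. No state change.

yes yes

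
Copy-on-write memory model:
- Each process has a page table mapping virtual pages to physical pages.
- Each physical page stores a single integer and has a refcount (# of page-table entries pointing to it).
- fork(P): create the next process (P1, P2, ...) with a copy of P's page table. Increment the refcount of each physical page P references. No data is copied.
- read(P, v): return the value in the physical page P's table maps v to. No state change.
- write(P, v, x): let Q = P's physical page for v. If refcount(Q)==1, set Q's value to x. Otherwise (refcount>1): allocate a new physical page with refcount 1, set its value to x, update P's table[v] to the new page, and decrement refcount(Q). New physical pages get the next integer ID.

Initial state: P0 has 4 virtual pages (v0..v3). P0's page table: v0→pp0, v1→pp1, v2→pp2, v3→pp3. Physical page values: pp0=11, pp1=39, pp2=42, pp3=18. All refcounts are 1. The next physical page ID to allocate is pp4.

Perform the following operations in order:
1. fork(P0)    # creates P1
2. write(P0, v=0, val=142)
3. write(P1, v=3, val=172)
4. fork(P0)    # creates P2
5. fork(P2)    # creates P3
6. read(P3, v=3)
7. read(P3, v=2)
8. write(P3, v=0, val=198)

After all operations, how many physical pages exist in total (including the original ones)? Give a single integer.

Answer: 7

Derivation:
Op 1: fork(P0) -> P1. 4 ppages; refcounts: pp0:2 pp1:2 pp2:2 pp3:2
Op 2: write(P0, v0, 142). refcount(pp0)=2>1 -> COPY to pp4. 5 ppages; refcounts: pp0:1 pp1:2 pp2:2 pp3:2 pp4:1
Op 3: write(P1, v3, 172). refcount(pp3)=2>1 -> COPY to pp5. 6 ppages; refcounts: pp0:1 pp1:2 pp2:2 pp3:1 pp4:1 pp5:1
Op 4: fork(P0) -> P2. 6 ppages; refcounts: pp0:1 pp1:3 pp2:3 pp3:2 pp4:2 pp5:1
Op 5: fork(P2) -> P3. 6 ppages; refcounts: pp0:1 pp1:4 pp2:4 pp3:3 pp4:3 pp5:1
Op 6: read(P3, v3) -> 18. No state change.
Op 7: read(P3, v2) -> 42. No state change.
Op 8: write(P3, v0, 198). refcount(pp4)=3>1 -> COPY to pp6. 7 ppages; refcounts: pp0:1 pp1:4 pp2:4 pp3:3 pp4:2 pp5:1 pp6:1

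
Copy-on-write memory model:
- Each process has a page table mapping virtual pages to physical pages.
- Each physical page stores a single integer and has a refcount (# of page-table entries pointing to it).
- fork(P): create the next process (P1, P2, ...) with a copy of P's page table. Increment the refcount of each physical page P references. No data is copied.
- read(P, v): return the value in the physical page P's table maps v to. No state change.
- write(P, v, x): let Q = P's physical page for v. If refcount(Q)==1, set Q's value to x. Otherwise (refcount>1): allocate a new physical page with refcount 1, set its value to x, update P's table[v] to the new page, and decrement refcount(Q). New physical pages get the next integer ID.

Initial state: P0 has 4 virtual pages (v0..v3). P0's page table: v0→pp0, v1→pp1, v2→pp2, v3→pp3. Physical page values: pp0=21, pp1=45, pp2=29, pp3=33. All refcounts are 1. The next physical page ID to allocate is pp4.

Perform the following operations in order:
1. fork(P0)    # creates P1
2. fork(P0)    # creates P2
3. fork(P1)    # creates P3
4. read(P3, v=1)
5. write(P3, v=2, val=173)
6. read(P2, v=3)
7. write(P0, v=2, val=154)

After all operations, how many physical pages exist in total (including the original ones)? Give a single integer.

Op 1: fork(P0) -> P1. 4 ppages; refcounts: pp0:2 pp1:2 pp2:2 pp3:2
Op 2: fork(P0) -> P2. 4 ppages; refcounts: pp0:3 pp1:3 pp2:3 pp3:3
Op 3: fork(P1) -> P3. 4 ppages; refcounts: pp0:4 pp1:4 pp2:4 pp3:4
Op 4: read(P3, v1) -> 45. No state change.
Op 5: write(P3, v2, 173). refcount(pp2)=4>1 -> COPY to pp4. 5 ppages; refcounts: pp0:4 pp1:4 pp2:3 pp3:4 pp4:1
Op 6: read(P2, v3) -> 33. No state change.
Op 7: write(P0, v2, 154). refcount(pp2)=3>1 -> COPY to pp5. 6 ppages; refcounts: pp0:4 pp1:4 pp2:2 pp3:4 pp4:1 pp5:1

Answer: 6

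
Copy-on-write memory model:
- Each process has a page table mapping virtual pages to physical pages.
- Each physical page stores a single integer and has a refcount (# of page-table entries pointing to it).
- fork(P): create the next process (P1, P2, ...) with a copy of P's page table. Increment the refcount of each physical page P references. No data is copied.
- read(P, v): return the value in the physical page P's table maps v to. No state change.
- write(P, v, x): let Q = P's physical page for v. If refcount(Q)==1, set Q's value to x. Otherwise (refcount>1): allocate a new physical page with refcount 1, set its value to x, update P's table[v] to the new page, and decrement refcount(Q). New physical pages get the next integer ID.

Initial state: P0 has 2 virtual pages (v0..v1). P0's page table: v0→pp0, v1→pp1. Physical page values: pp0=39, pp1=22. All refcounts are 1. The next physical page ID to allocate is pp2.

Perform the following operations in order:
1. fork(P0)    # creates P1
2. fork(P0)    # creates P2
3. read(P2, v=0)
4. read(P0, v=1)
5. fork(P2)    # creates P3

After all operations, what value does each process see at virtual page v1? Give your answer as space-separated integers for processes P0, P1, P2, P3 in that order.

Op 1: fork(P0) -> P1. 2 ppages; refcounts: pp0:2 pp1:2
Op 2: fork(P0) -> P2. 2 ppages; refcounts: pp0:3 pp1:3
Op 3: read(P2, v0) -> 39. No state change.
Op 4: read(P0, v1) -> 22. No state change.
Op 5: fork(P2) -> P3. 2 ppages; refcounts: pp0:4 pp1:4
P0: v1 -> pp1 = 22
P1: v1 -> pp1 = 22
P2: v1 -> pp1 = 22
P3: v1 -> pp1 = 22

Answer: 22 22 22 22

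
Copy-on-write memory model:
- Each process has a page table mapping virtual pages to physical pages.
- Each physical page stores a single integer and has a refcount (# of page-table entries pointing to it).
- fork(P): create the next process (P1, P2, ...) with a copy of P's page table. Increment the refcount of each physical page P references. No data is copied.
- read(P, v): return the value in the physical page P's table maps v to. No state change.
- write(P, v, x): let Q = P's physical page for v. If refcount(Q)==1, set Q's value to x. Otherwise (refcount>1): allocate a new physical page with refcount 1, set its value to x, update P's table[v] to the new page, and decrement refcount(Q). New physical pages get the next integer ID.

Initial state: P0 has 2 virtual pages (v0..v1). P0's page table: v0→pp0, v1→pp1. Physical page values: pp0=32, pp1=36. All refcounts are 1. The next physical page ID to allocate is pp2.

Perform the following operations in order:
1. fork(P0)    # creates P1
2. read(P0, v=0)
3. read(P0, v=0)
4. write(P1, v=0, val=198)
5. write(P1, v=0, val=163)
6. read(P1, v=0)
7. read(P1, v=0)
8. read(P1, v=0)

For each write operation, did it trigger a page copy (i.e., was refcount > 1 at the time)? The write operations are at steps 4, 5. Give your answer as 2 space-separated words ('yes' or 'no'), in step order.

Op 1: fork(P0) -> P1. 2 ppages; refcounts: pp0:2 pp1:2
Op 2: read(P0, v0) -> 32. No state change.
Op 3: read(P0, v0) -> 32. No state change.
Op 4: write(P1, v0, 198). refcount(pp0)=2>1 -> COPY to pp2. 3 ppages; refcounts: pp0:1 pp1:2 pp2:1
Op 5: write(P1, v0, 163). refcount(pp2)=1 -> write in place. 3 ppages; refcounts: pp0:1 pp1:2 pp2:1
Op 6: read(P1, v0) -> 163. No state change.
Op 7: read(P1, v0) -> 163. No state change.
Op 8: read(P1, v0) -> 163. No state change.

yes no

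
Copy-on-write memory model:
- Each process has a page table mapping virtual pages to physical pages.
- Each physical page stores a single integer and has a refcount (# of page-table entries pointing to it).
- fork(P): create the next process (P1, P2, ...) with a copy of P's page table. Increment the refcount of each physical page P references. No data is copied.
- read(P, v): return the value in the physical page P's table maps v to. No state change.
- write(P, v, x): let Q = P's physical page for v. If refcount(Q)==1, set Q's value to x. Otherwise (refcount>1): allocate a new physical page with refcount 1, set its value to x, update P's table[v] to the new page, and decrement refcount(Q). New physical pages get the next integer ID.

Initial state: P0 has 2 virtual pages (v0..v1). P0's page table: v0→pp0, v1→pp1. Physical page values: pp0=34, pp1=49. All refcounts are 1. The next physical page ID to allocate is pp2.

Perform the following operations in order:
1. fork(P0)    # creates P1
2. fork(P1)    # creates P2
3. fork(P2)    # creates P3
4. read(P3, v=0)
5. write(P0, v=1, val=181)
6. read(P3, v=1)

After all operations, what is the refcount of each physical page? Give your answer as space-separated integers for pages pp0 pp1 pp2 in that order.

Op 1: fork(P0) -> P1. 2 ppages; refcounts: pp0:2 pp1:2
Op 2: fork(P1) -> P2. 2 ppages; refcounts: pp0:3 pp1:3
Op 3: fork(P2) -> P3. 2 ppages; refcounts: pp0:4 pp1:4
Op 4: read(P3, v0) -> 34. No state change.
Op 5: write(P0, v1, 181). refcount(pp1)=4>1 -> COPY to pp2. 3 ppages; refcounts: pp0:4 pp1:3 pp2:1
Op 6: read(P3, v1) -> 49. No state change.

Answer: 4 3 1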